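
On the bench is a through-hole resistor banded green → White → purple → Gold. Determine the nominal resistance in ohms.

Green → 5 (first significant figure)
White → 9 (second significant figure)
Violet → ×10^7 multiplier
59 × 10000000 = 590000000 Ω

590000000 Ω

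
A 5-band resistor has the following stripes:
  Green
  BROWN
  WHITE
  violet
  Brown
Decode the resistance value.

5190000000 Ω

Green → 5 (first significant figure)
Brown → 1 (second significant figure)
White → 9 (third significant figure)
Violet → ×10^7 multiplier
519 × 10000000 = 5190000000 Ω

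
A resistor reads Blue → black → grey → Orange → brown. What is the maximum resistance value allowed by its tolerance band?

Blue → 6 (first significant figure)
Black → 0 (second significant figure)
Grey → 8 (third significant figure)
Orange → ×10^3 multiplier
Brown → ±1% tolerance
608 × 1000 = 608000 Ω
Maximum = 608000 × (1 + 1/100) = 614080 Ω.

614080 Ω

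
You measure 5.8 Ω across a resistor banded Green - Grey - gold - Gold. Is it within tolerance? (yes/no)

yes

Green → 5 (first significant figure)
Grey → 8 (second significant figure)
Gold → ×0.1 multiplier
Gold → ±5% tolerance
58 × 0.1 = 5.8 Ω
Allowed range: 5.51 Ω to 6.09 Ω.
5.8 Ω lies inside that range.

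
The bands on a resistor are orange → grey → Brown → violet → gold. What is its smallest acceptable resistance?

Orange → 3 (first significant figure)
Grey → 8 (second significant figure)
Brown → 1 (third significant figure)
Violet → ×10^7 multiplier
Gold → ±5% tolerance
381 × 10000000 = 3810000000 Ω
Smallest = 3810000000 × (1 − 5/100) = 3619500000 Ω.

3619500000 Ω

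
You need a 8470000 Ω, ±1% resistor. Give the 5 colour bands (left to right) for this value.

grey, yellow, violet, yellow, brown

8470000 Ω = 847 × 10^4.
8 → grey
4 → yellow
7 → violet
Multiplier 10^4 → yellow.
±1% tolerance → brown.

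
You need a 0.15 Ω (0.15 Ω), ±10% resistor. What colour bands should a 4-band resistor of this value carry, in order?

0.15 Ω = 15 × 10^-2.
1 → brown
5 → green
Multiplier 10^-2 → silver.
±10% tolerance → silver.

brown, green, silver, silver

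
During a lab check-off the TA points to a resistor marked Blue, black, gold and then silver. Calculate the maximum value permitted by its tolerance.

Blue → 6 (first significant figure)
Black → 0 (second significant figure)
Gold → ×0.1 multiplier
Silver → ±10% tolerance
60 × 0.1 = 6 Ω
Maximum = 6 × (1 + 10/100) = 6.6 Ω.

6.6 Ω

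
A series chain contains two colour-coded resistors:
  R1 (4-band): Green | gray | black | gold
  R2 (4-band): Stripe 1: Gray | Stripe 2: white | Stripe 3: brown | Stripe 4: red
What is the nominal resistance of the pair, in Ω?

R1: green, grey → 58; black ×1 → 58 Ω.
R2: grey, white → 89; brown ×10 → 890 Ω.
Series: 58 + 890 = 948 Ω.

948 Ω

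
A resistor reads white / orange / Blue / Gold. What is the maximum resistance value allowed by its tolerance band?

White → 9 (first significant figure)
Orange → 3 (second significant figure)
Blue → ×10^6 multiplier
Gold → ±5% tolerance
93 × 1000000 = 93000000 Ω
Maximum = 93000000 × (1 + 5/100) = 97650000 Ω.

97650000 Ω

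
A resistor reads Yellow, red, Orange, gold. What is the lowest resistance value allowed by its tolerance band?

39900 Ω

Yellow → 4 (first significant figure)
Red → 2 (second significant figure)
Orange → ×10^3 multiplier
Gold → ±5% tolerance
42 × 1000 = 42000 Ω
Lowest = 42000 × (1 − 5/100) = 39900 Ω.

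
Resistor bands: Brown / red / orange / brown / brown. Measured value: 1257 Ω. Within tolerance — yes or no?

no

Brown → 1 (first significant figure)
Red → 2 (second significant figure)
Orange → 3 (third significant figure)
Brown → ×10 multiplier
Brown → ±1% tolerance
123 × 10 = 1230 Ω
Allowed range: 1217.7 Ω to 1242.3 Ω.
1257 Ω lies outside that range.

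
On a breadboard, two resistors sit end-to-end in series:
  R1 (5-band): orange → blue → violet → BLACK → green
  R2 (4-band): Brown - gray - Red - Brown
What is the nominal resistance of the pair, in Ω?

2167 Ω

R1: orange, blue, violet → 367; black ×1 → 367 Ω.
R2: brown, grey → 18; red ×10^2 → 1800 Ω.
Series: 367 + 1800 = 2167 Ω.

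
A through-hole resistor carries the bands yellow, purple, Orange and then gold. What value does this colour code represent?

47000 Ω

Yellow → 4 (first significant figure)
Violet → 7 (second significant figure)
Orange → ×10^3 multiplier
47 × 1000 = 47000 Ω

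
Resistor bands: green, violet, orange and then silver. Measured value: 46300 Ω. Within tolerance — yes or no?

no

Green → 5 (first significant figure)
Violet → 7 (second significant figure)
Orange → ×10^3 multiplier
Silver → ±10% tolerance
57 × 1000 = 57000 Ω
Allowed range: 51300 Ω to 62700 Ω.
46300 Ω lies outside that range.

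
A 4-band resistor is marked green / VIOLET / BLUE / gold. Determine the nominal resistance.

Green → 5 (first significant figure)
Violet → 7 (second significant figure)
Blue → ×10^6 multiplier
57 × 1000000 = 57000000 Ω

57000000 Ω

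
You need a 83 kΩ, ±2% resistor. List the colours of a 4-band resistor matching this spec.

83000 Ω = 83 × 10^3.
8 → grey
3 → orange
Multiplier 10^3 → orange.
±2% tolerance → red.

grey, orange, orange, red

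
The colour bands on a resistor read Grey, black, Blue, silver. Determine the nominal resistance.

Grey → 8 (first significant figure)
Black → 0 (second significant figure)
Blue → ×10^6 multiplier
80 × 1000000 = 80000000 Ω

80000000 Ω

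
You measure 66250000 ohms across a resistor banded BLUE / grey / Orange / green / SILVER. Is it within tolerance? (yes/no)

Blue → 6 (first significant figure)
Grey → 8 (second significant figure)
Orange → 3 (third significant figure)
Green → ×10^5 multiplier
Silver → ±10% tolerance
683 × 100000 = 68300000 Ω
Allowed range: 61470000 Ω to 75130000 Ω.
66250000 ohms lies inside that range.

yes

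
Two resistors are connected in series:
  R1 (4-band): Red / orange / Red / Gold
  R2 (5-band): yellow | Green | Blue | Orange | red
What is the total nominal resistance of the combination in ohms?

458300 Ω

R1: red, orange → 23; red ×10^2 → 2300 Ω.
R2: yellow, green, blue → 456; orange ×10^3 → 456000 Ω.
Series: 2300 + 456000 = 458300 Ω.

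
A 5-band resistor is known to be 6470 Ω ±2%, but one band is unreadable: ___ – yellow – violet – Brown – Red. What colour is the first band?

6470 Ω = 647 × 10^1.
The first band gives digit 6 of the significand, and 6 is blue.

blue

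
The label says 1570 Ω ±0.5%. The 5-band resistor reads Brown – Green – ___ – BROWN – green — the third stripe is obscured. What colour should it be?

1570 Ω = 157 × 10^1.
The third band gives digit 7 of the significand, and 7 is violet.

violet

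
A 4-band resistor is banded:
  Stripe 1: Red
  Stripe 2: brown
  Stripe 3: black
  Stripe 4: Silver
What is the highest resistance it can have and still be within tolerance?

Red → 2 (first significant figure)
Brown → 1 (second significant figure)
Black → ×1 multiplier
Silver → ±10% tolerance
21 × 1 = 21 Ω
Highest = 21 × (1 + 10/100) = 23.1 Ω.

23.1 Ω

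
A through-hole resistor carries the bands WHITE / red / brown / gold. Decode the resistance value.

White → 9 (first significant figure)
Red → 2 (second significant figure)
Brown → ×10 multiplier
92 × 10 = 920 Ω

920 Ω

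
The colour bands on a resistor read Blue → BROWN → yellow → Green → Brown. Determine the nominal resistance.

61400000 Ω

Blue → 6 (first significant figure)
Brown → 1 (second significant figure)
Yellow → 4 (third significant figure)
Green → ×10^5 multiplier
614 × 100000 = 61400000 Ω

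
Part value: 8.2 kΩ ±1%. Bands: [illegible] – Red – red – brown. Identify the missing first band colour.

grey

8200 Ω = 82 × 10^2.
The first band gives digit 8 of the significand, and 8 is grey.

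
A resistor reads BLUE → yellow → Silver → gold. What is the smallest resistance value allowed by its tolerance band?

Blue → 6 (first significant figure)
Yellow → 4 (second significant figure)
Silver → ×0.01 multiplier
Gold → ±5% tolerance
64 × 0.01 = 0.64 Ω
Smallest = 0.64 × (1 − 5/100) = 0.608 Ω.

0.608 Ω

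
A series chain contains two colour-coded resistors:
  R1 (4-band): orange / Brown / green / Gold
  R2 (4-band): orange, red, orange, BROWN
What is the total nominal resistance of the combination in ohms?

R1: orange, brown → 31; green ×10^5 → 3100000 Ω.
R2: orange, red → 32; orange ×10^3 → 32000 Ω.
Series: 3100000 + 32000 = 3132000 Ω.

3132000 Ω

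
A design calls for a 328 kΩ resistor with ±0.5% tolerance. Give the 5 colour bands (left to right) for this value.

328000 Ω = 328 × 10^3.
3 → orange
2 → red
8 → grey
Multiplier 10^3 → orange.
±0.5% tolerance → green.

orange, red, grey, orange, green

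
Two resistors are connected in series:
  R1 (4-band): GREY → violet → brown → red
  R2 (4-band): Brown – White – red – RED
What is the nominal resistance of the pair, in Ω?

2770 Ω

R1: grey, violet → 87; brown ×10 → 870 Ω.
R2: brown, white → 19; red ×10^2 → 1900 Ω.
Series: 870 + 1900 = 2770 Ω.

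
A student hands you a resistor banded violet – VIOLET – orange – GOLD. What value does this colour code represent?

Violet → 7 (first significant figure)
Violet → 7 (second significant figure)
Orange → ×10^3 multiplier
77 × 1000 = 77000 Ω

77000 Ω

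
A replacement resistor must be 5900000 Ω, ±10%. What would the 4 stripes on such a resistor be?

green, white, green, silver

5900000 Ω = 59 × 10^5.
5 → green
9 → white
Multiplier 10^5 → green.
±10% tolerance → silver.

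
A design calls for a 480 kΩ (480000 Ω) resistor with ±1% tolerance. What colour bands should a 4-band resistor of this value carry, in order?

480000 Ω = 48 × 10^4.
4 → yellow
8 → grey
Multiplier 10^4 → yellow.
±1% tolerance → brown.

yellow, grey, yellow, brown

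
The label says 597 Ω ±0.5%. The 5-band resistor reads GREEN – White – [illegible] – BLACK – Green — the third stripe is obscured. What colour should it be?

violet

597 Ω = 597 × 10^0.
The third band gives digit 7 of the significand, and 7 is violet.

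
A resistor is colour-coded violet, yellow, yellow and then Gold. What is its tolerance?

±5%

The last band, gold, is the tolerance band.
Gold corresponds to ±5%.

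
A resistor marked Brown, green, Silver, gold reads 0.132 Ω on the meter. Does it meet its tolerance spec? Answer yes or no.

Brown → 1 (first significant figure)
Green → 5 (second significant figure)
Silver → ×0.01 multiplier
Gold → ±5% tolerance
15 × 0.01 = 0.15 Ω
Allowed range: 0.1425 Ω to 0.1575 Ω.
0.132 Ω lies outside that range.

no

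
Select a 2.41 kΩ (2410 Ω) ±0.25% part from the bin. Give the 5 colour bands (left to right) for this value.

red, yellow, brown, brown, blue

2410 Ω = 241 × 10^1.
2 → red
4 → yellow
1 → brown
Multiplier 10^1 → brown.
±0.25% tolerance → blue.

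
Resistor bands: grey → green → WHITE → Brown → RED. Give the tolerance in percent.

The last band, red, is the tolerance band.
Red corresponds to ±2%.

±2%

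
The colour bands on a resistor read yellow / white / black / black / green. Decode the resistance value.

490 Ω

Yellow → 4 (first significant figure)
White → 9 (second significant figure)
Black → 0 (third significant figure)
Black → ×1 multiplier
490 × 1 = 490 Ω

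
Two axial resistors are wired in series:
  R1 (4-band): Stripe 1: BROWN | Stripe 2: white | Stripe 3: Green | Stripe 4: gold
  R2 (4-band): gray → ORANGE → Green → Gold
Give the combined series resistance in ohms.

10200000 Ω

R1: brown, white → 19; green ×10^5 → 1900000 Ω.
R2: grey, orange → 83; green ×10^5 → 8300000 Ω.
Series: 1900000 + 8300000 = 10200000 Ω.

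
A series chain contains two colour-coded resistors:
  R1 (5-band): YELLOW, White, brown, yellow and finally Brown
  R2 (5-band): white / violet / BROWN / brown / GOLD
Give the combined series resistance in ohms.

R1: yellow, white, brown → 491; yellow ×10^4 → 4910000 Ω.
R2: white, violet, brown → 971; brown ×10 → 9710 Ω.
Series: 4910000 + 9710 = 4919710 Ω.

4919710 Ω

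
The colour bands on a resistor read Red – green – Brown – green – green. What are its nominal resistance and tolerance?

25100000 Ω ±0.5%

Red → 2 (first significant figure)
Green → 5 (second significant figure)
Brown → 1 (third significant figure)
Green → ×10^5 multiplier
Green → ±0.5% tolerance
251 × 100000 = 25100000 Ω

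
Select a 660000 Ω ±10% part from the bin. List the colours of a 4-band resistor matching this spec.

660000 Ω = 66 × 10^4.
6 → blue
6 → blue
Multiplier 10^4 → yellow.
±10% tolerance → silver.

blue, blue, yellow, silver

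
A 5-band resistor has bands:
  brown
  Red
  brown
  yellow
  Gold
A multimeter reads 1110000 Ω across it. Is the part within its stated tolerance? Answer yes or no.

Brown → 1 (first significant figure)
Red → 2 (second significant figure)
Brown → 1 (third significant figure)
Yellow → ×10^4 multiplier
Gold → ±5% tolerance
121 × 10000 = 1210000 Ω
Allowed range: 1149500 Ω to 1270500 Ω.
1110000 Ω lies outside that range.

no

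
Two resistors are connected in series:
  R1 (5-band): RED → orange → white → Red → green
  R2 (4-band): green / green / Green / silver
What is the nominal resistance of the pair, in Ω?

5523900 Ω

R1: red, orange, white → 239; red ×10^2 → 23900 Ω.
R2: green, green → 55; green ×10^5 → 5500000 Ω.
Series: 23900 + 5500000 = 5523900 Ω.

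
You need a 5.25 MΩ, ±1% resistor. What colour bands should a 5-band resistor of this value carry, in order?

green, red, green, yellow, brown

5250000 Ω = 525 × 10^4.
5 → green
2 → red
5 → green
Multiplier 10^4 → yellow.
±1% tolerance → brown.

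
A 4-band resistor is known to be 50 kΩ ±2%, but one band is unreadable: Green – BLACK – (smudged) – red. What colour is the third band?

orange

50000 Ω = 50 × 10^3.
The third band is the multiplier, 10^3, which is orange.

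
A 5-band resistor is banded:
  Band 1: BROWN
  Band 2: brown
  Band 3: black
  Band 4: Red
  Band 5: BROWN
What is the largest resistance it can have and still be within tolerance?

11110 Ω

Brown → 1 (first significant figure)
Brown → 1 (second significant figure)
Black → 0 (third significant figure)
Red → ×10^2 multiplier
Brown → ±1% tolerance
110 × 100 = 11000 Ω
Largest = 11000 × (1 + 1/100) = 11110 Ω.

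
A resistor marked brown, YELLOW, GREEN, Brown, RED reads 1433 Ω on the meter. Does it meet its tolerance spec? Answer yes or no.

Brown → 1 (first significant figure)
Yellow → 4 (second significant figure)
Green → 5 (third significant figure)
Brown → ×10 multiplier
Red → ±2% tolerance
145 × 10 = 1450 Ω
Allowed range: 1421 Ω to 1479 Ω.
1433 Ω lies inside that range.

yes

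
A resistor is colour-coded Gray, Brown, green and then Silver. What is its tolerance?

The last band, silver, is the tolerance band.
Silver corresponds to ±10%.

±10%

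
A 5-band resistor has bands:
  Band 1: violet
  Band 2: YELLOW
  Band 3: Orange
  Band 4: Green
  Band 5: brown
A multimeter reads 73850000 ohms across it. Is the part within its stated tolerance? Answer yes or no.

Violet → 7 (first significant figure)
Yellow → 4 (second significant figure)
Orange → 3 (third significant figure)
Green → ×10^5 multiplier
Brown → ±1% tolerance
743 × 100000 = 74300000 Ω
Allowed range: 73557000 Ω to 75043000 Ω.
73850000 ohms lies inside that range.

yes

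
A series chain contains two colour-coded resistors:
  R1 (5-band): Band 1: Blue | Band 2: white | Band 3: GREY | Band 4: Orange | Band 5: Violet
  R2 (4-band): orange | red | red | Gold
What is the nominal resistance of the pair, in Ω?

701200 Ω

R1: blue, white, grey → 698; orange ×10^3 → 698000 Ω.
R2: orange, red → 32; red ×10^2 → 3200 Ω.
Series: 698000 + 3200 = 701200 Ω.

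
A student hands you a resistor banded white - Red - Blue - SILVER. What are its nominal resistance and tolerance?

92000000 Ω ±10%

White → 9 (first significant figure)
Red → 2 (second significant figure)
Blue → ×10^6 multiplier
Silver → ±10% tolerance
92 × 1000000 = 92000000 Ω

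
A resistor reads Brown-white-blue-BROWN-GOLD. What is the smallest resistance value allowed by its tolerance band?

Brown → 1 (first significant figure)
White → 9 (second significant figure)
Blue → 6 (third significant figure)
Brown → ×10 multiplier
Gold → ±5% tolerance
196 × 10 = 1960 Ω
Smallest = 1960 × (1 − 5/100) = 1862 Ω.

1862 Ω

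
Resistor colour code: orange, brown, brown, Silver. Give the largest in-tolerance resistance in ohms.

341 Ω

Orange → 3 (first significant figure)
Brown → 1 (second significant figure)
Brown → ×10 multiplier
Silver → ±10% tolerance
31 × 10 = 310 Ω
Largest = 310 × (1 + 10/100) = 341 Ω.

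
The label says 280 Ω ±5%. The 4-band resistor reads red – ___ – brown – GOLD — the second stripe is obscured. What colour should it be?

280 Ω = 28 × 10^1.
The second band gives digit 8 of the significand, and 8 is grey.

grey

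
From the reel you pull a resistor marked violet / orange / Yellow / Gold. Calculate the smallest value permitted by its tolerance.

693500 Ω

Violet → 7 (first significant figure)
Orange → 3 (second significant figure)
Yellow → ×10^4 multiplier
Gold → ±5% tolerance
73 × 10000 = 730000 Ω
Smallest = 730000 × (1 − 5/100) = 693500 Ω.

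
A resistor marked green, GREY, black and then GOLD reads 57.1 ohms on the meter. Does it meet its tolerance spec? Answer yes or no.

Green → 5 (first significant figure)
Grey → 8 (second significant figure)
Black → ×1 multiplier
Gold → ±5% tolerance
58 × 1 = 58 Ω
Allowed range: 55.1 Ω to 60.9 Ω.
57.1 ohms lies inside that range.

yes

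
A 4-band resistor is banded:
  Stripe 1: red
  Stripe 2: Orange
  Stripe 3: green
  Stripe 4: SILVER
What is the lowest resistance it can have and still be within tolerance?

Red → 2 (first significant figure)
Orange → 3 (second significant figure)
Green → ×10^5 multiplier
Silver → ±10% tolerance
23 × 100000 = 2300000 Ω
Lowest = 2300000 × (1 − 10/100) = 2070000 Ω.

2070000 Ω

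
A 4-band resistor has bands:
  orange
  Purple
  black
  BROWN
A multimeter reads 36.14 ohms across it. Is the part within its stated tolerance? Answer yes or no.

Orange → 3 (first significant figure)
Violet → 7 (second significant figure)
Black → ×1 multiplier
Brown → ±1% tolerance
37 × 1 = 37 Ω
Allowed range: 36.63 Ω to 37.37 Ω.
36.14 ohms lies outside that range.

no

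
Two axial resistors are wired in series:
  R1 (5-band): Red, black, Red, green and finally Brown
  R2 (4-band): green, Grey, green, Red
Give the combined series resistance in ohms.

26000000 Ω

R1: red, black, red → 202; green ×10^5 → 20200000 Ω.
R2: green, grey → 58; green ×10^5 → 5800000 Ω.
Series: 20200000 + 5800000 = 26000000 Ω.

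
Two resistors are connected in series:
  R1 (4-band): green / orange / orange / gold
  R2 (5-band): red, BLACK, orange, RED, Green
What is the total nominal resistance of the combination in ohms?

R1: green, orange → 53; orange ×10^3 → 53000 Ω.
R2: red, black, orange → 203; red ×10^2 → 20300 Ω.
Series: 53000 + 20300 = 73300 Ω.

73300 Ω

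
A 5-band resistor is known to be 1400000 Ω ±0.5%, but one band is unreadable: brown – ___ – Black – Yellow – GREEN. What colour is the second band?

yellow

1400000 Ω = 140 × 10^4.
The second band gives digit 4 of the significand, and 4 is yellow.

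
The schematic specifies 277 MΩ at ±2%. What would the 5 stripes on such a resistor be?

red, violet, violet, blue, red

277000000 Ω = 277 × 10^6.
2 → red
7 → violet
7 → violet
Multiplier 10^6 → blue.
±2% tolerance → red.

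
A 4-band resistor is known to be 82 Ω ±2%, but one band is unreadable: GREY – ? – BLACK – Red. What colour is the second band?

red

82 Ω = 82 × 10^0.
The second band gives digit 2 of the significand, and 2 is red.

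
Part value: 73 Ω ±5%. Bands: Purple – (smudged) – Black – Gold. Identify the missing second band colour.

73 Ω = 73 × 10^0.
The second band gives digit 3 of the significand, and 3 is orange.

orange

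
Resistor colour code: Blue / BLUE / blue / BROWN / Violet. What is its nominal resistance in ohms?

6660 Ω

Blue → 6 (first significant figure)
Blue → 6 (second significant figure)
Blue → 6 (third significant figure)
Brown → ×10 multiplier
666 × 10 = 6660 Ω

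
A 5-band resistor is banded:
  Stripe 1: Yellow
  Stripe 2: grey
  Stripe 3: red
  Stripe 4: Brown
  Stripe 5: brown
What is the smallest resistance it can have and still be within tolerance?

Yellow → 4 (first significant figure)
Grey → 8 (second significant figure)
Red → 2 (third significant figure)
Brown → ×10 multiplier
Brown → ±1% tolerance
482 × 10 = 4820 Ω
Smallest = 4820 × (1 − 1/100) = 4771.8 Ω.

4771.8 Ω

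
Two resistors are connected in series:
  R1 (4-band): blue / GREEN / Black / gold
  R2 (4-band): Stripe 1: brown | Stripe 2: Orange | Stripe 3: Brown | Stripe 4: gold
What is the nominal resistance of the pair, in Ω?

195 Ω

R1: blue, green → 65; black ×1 → 65 Ω.
R2: brown, orange → 13; brown ×10 → 130 Ω.
Series: 65 + 130 = 195 Ω.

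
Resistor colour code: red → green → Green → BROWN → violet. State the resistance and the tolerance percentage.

Red → 2 (first significant figure)
Green → 5 (second significant figure)
Green → 5 (third significant figure)
Brown → ×10 multiplier
Violet → ±0.1% tolerance
255 × 10 = 2550 Ω

2550 Ω ±0.1%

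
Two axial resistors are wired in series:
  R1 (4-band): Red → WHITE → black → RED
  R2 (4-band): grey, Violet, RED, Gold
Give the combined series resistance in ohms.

8729 Ω

R1: red, white → 29; black ×1 → 29 Ω.
R2: grey, violet → 87; red ×10^2 → 8700 Ω.
Series: 29 + 8700 = 8729 Ω.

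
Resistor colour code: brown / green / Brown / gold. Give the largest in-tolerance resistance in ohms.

Brown → 1 (first significant figure)
Green → 5 (second significant figure)
Brown → ×10 multiplier
Gold → ±5% tolerance
15 × 10 = 150 Ω
Largest = 150 × (1 + 5/100) = 157.5 Ω.

157.5 Ω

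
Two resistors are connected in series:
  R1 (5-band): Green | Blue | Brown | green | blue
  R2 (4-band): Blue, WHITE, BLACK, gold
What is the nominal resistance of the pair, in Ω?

56100069 Ω

R1: green, blue, brown → 561; green ×10^5 → 56100000 Ω.
R2: blue, white → 69; black ×1 → 69 Ω.
Series: 56100000 + 69 = 56100069 Ω.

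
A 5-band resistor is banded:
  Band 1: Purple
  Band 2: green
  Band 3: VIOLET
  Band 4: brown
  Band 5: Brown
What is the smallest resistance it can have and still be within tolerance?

7494.3 Ω

Violet → 7 (first significant figure)
Green → 5 (second significant figure)
Violet → 7 (third significant figure)
Brown → ×10 multiplier
Brown → ±1% tolerance
757 × 10 = 7570 Ω
Smallest = 7570 × (1 − 1/100) = 7494.3 Ω.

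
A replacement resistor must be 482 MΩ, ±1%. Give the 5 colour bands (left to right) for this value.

482000000 Ω = 482 × 10^6.
4 → yellow
8 → grey
2 → red
Multiplier 10^6 → blue.
±1% tolerance → brown.

yellow, grey, red, blue, brown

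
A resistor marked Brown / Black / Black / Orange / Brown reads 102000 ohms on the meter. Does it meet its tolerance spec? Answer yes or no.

no

Brown → 1 (first significant figure)
Black → 0 (second significant figure)
Black → 0 (third significant figure)
Orange → ×10^3 multiplier
Brown → ±1% tolerance
100 × 1000 = 100000 Ω
Allowed range: 99000 Ω to 101000 Ω.
102000 ohms lies outside that range.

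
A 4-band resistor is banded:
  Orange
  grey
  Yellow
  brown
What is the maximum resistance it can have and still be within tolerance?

Orange → 3 (first significant figure)
Grey → 8 (second significant figure)
Yellow → ×10^4 multiplier
Brown → ±1% tolerance
38 × 10000 = 380000 Ω
Maximum = 380000 × (1 + 1/100) = 383800 Ω.

383800 Ω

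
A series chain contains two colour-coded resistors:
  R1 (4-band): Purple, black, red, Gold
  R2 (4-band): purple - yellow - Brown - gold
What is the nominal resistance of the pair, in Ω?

7740 Ω

R1: violet, black → 70; red ×10^2 → 7000 Ω.
R2: violet, yellow → 74; brown ×10 → 740 Ω.
Series: 7000 + 740 = 7740 Ω.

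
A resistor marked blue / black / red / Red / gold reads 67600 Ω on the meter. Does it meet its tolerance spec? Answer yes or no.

no

Blue → 6 (first significant figure)
Black → 0 (second significant figure)
Red → 2 (third significant figure)
Red → ×10^2 multiplier
Gold → ±5% tolerance
602 × 100 = 60200 Ω
Allowed range: 57190 Ω to 63210 Ω.
67600 Ω lies outside that range.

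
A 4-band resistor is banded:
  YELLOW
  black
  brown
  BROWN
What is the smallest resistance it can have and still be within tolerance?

396 Ω

Yellow → 4 (first significant figure)
Black → 0 (second significant figure)
Brown → ×10 multiplier
Brown → ±1% tolerance
40 × 10 = 400 Ω
Smallest = 400 × (1 − 1/100) = 396 Ω.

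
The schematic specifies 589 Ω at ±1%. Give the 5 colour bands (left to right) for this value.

green, grey, white, black, brown

589 Ω = 589 × 10^0.
5 → green
8 → grey
9 → white
Multiplier 10^0 → black.
±1% tolerance → brown.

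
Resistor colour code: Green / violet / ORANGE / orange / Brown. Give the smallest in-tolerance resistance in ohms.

Green → 5 (first significant figure)
Violet → 7 (second significant figure)
Orange → 3 (third significant figure)
Orange → ×10^3 multiplier
Brown → ±1% tolerance
573 × 1000 = 573000 Ω
Smallest = 573000 × (1 − 1/100) = 567270 Ω.

567270 Ω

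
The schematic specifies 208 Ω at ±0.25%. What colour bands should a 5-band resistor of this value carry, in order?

208 Ω = 208 × 10^0.
2 → red
0 → black
8 → grey
Multiplier 10^0 → black.
±0.25% tolerance → blue.

red, black, grey, black, blue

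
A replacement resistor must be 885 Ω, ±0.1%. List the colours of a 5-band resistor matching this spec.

grey, grey, green, black, violet

885 Ω = 885 × 10^0.
8 → grey
8 → grey
5 → green
Multiplier 10^0 → black.
±0.1% tolerance → violet.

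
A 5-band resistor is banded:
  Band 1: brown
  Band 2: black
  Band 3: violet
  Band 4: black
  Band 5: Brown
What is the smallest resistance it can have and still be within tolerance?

105.93 Ω

Brown → 1 (first significant figure)
Black → 0 (second significant figure)
Violet → 7 (third significant figure)
Black → ×1 multiplier
Brown → ±1% tolerance
107 × 1 = 107 Ω
Smallest = 107 × (1 − 1/100) = 105.93 Ω.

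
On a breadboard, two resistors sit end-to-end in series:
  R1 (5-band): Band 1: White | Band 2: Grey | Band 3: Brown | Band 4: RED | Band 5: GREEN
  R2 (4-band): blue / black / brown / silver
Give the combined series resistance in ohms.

R1: white, grey, brown → 981; red ×10^2 → 98100 Ω.
R2: blue, black → 60; brown ×10 → 600 Ω.
Series: 98100 + 600 = 98700 Ω.

98700 Ω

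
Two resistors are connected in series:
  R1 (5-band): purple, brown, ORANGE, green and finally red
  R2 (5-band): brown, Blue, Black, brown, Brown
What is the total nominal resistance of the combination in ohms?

R1: violet, brown, orange → 713; green ×10^5 → 71300000 Ω.
R2: brown, blue, black → 160; brown ×10 → 1600 Ω.
Series: 71300000 + 1600 = 71301600 Ω.

71301600 Ω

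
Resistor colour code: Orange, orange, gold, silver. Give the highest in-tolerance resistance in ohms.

3.63 Ω

Orange → 3 (first significant figure)
Orange → 3 (second significant figure)
Gold → ×0.1 multiplier
Silver → ±10% tolerance
33 × 0.1 = 3.3 Ω
Highest = 3.3 × (1 + 10/100) = 3.63 Ω.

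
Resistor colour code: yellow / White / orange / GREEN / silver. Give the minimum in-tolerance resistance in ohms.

Yellow → 4 (first significant figure)
White → 9 (second significant figure)
Orange → 3 (third significant figure)
Green → ×10^5 multiplier
Silver → ±10% tolerance
493 × 100000 = 49300000 Ω
Minimum = 49300000 × (1 − 10/100) = 44370000 Ω.

44370000 Ω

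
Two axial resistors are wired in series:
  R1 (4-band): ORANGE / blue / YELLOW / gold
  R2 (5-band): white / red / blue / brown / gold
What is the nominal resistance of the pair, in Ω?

R1: orange, blue → 36; yellow ×10^4 → 360000 Ω.
R2: white, red, blue → 926; brown ×10 → 9260 Ω.
Series: 360000 + 9260 = 369260 Ω.

369260 Ω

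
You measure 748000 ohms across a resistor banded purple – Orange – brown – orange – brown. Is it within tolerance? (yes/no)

Violet → 7 (first significant figure)
Orange → 3 (second significant figure)
Brown → 1 (third significant figure)
Orange → ×10^3 multiplier
Brown → ±1% tolerance
731 × 1000 = 731000 Ω
Allowed range: 723690 Ω to 738310 Ω.
748000 ohms lies outside that range.

no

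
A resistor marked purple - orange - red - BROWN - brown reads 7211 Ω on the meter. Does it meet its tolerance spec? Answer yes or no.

Violet → 7 (first significant figure)
Orange → 3 (second significant figure)
Red → 2 (third significant figure)
Brown → ×10 multiplier
Brown → ±1% tolerance
732 × 10 = 7320 Ω
Allowed range: 7246.8 Ω to 7393.2 Ω.
7211 Ω lies outside that range.

no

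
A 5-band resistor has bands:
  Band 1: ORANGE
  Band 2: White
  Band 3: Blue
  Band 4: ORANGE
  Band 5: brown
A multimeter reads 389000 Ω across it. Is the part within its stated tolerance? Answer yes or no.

no

Orange → 3 (first significant figure)
White → 9 (second significant figure)
Blue → 6 (third significant figure)
Orange → ×10^3 multiplier
Brown → ±1% tolerance
396 × 1000 = 396000 Ω
Allowed range: 392040 Ω to 399960 Ω.
389000 Ω lies outside that range.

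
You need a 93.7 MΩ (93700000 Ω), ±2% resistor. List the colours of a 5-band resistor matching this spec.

93700000 Ω = 937 × 10^5.
9 → white
3 → orange
7 → violet
Multiplier 10^5 → green.
±2% tolerance → red.

white, orange, violet, green, red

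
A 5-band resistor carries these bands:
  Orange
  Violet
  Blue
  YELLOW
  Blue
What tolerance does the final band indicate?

The last band, blue, is the tolerance band.
Blue corresponds to ±0.25%.

±0.25%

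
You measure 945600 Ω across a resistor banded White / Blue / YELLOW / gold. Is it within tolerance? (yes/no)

White → 9 (first significant figure)
Blue → 6 (second significant figure)
Yellow → ×10^4 multiplier
Gold → ±5% tolerance
96 × 10000 = 960000 Ω
Allowed range: 912000 Ω to 1008000 Ω.
945600 Ω lies inside that range.

yes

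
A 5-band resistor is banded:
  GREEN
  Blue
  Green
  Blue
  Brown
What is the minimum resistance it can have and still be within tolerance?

559350000 Ω

Green → 5 (first significant figure)
Blue → 6 (second significant figure)
Green → 5 (third significant figure)
Blue → ×10^6 multiplier
Brown → ±1% tolerance
565 × 1000000 = 565000000 Ω
Minimum = 565000000 × (1 − 1/100) = 559350000 Ω.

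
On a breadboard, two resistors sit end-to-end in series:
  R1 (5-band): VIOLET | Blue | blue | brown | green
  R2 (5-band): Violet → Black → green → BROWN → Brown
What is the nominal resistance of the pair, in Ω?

R1: violet, blue, blue → 766; brown ×10 → 7660 Ω.
R2: violet, black, green → 705; brown ×10 → 7050 Ω.
Series: 7660 + 7050 = 14710 Ω.

14710 Ω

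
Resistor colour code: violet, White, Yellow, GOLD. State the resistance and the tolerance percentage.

790000 Ω ±5%

Violet → 7 (first significant figure)
White → 9 (second significant figure)
Yellow → ×10^4 multiplier
Gold → ±5% tolerance
79 × 10000 = 790000 Ω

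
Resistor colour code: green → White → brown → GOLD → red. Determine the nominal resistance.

59.1 Ω

Green → 5 (first significant figure)
White → 9 (second significant figure)
Brown → 1 (third significant figure)
Gold → ×0.1 multiplier
591 × 0.1 = 59.1 Ω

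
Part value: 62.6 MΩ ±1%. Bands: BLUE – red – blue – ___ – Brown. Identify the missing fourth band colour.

green

62600000 Ω = 626 × 10^5.
The fourth band is the multiplier, 10^5, which is green.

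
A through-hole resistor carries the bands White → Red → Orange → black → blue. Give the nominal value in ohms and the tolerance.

923 Ω ±0.25%

White → 9 (first significant figure)
Red → 2 (second significant figure)
Orange → 3 (third significant figure)
Black → ×1 multiplier
Blue → ±0.25% tolerance
923 × 1 = 923 Ω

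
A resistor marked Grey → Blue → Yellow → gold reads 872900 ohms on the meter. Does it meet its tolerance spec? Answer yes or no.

yes

Grey → 8 (first significant figure)
Blue → 6 (second significant figure)
Yellow → ×10^4 multiplier
Gold → ±5% tolerance
86 × 10000 = 860000 Ω
Allowed range: 817000 Ω to 903000 Ω.
872900 ohms lies inside that range.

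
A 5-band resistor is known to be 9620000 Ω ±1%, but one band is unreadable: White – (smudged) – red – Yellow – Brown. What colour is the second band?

9620000 Ω = 962 × 10^4.
The second band gives digit 6 of the significand, and 6 is blue.

blue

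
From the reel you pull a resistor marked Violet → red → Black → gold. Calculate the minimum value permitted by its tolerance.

Violet → 7 (first significant figure)
Red → 2 (second significant figure)
Black → ×1 multiplier
Gold → ±5% tolerance
72 × 1 = 72 Ω
Minimum = 72 × (1 − 5/100) = 68.4 Ω.

68.4 Ω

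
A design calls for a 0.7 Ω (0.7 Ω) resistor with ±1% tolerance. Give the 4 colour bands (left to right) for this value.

violet, black, silver, brown

0.7 Ω = 70 × 10^-2.
7 → violet
0 → black
Multiplier 10^-2 → silver.
±1% tolerance → brown.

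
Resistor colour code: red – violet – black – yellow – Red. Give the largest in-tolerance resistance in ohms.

2754000 Ω

Red → 2 (first significant figure)
Violet → 7 (second significant figure)
Black → 0 (third significant figure)
Yellow → ×10^4 multiplier
Red → ±2% tolerance
270 × 10000 = 2700000 Ω
Largest = 2700000 × (1 + 2/100) = 2754000 Ω.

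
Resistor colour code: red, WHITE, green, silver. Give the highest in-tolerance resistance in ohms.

Red → 2 (first significant figure)
White → 9 (second significant figure)
Green → ×10^5 multiplier
Silver → ±10% tolerance
29 × 100000 = 2900000 Ω
Highest = 2900000 × (1 + 10/100) = 3190000 Ω.

3190000 Ω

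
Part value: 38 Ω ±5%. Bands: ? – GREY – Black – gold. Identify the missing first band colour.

38 Ω = 38 × 10^0.
The first band gives digit 3 of the significand, and 3 is orange.

orange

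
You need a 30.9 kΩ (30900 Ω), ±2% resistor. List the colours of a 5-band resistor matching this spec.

30900 Ω = 309 × 10^2.
3 → orange
0 → black
9 → white
Multiplier 10^2 → red.
±2% tolerance → red.

orange, black, white, red, red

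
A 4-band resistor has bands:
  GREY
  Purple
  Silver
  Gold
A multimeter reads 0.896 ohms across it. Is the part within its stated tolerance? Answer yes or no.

yes

Grey → 8 (first significant figure)
Violet → 7 (second significant figure)
Silver → ×0.01 multiplier
Gold → ±5% tolerance
87 × 0.01 = 0.87 Ω
Allowed range: 0.8265 Ω to 0.9135 Ω.
0.896 ohms lies inside that range.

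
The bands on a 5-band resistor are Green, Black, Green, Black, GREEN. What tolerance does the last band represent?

±0.5%

The last band, green, is the tolerance band.
Green corresponds to ±0.5%.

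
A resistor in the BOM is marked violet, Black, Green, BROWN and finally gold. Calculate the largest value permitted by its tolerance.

7402.5 Ω

Violet → 7 (first significant figure)
Black → 0 (second significant figure)
Green → 5 (third significant figure)
Brown → ×10 multiplier
Gold → ±5% tolerance
705 × 10 = 7050 Ω
Largest = 7050 × (1 + 5/100) = 7402.5 Ω.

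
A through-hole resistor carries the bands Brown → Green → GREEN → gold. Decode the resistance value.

1500000 Ω

Brown → 1 (first significant figure)
Green → 5 (second significant figure)
Green → ×10^5 multiplier
15 × 100000 = 1500000 Ω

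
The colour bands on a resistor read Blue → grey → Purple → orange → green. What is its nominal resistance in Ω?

687000 Ω

Blue → 6 (first significant figure)
Grey → 8 (second significant figure)
Violet → 7 (third significant figure)
Orange → ×10^3 multiplier
687 × 1000 = 687000 Ω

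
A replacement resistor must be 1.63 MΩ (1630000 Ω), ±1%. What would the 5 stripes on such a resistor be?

brown, blue, orange, yellow, brown

1630000 Ω = 163 × 10^4.
1 → brown
6 → blue
3 → orange
Multiplier 10^4 → yellow.
±1% tolerance → brown.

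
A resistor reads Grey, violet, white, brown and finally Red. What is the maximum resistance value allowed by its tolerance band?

Grey → 8 (first significant figure)
Violet → 7 (second significant figure)
White → 9 (third significant figure)
Brown → ×10 multiplier
Red → ±2% tolerance
879 × 10 = 8790 Ω
Maximum = 8790 × (1 + 2/100) = 8965.8 Ω.

8965.8 Ω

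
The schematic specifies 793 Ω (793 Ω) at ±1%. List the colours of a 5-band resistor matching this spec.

violet, white, orange, black, brown

793 Ω = 793 × 10^0.
7 → violet
9 → white
3 → orange
Multiplier 10^0 → black.
±1% tolerance → brown.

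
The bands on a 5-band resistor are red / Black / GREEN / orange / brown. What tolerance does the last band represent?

±1%

The last band, brown, is the tolerance band.
Brown corresponds to ±1%.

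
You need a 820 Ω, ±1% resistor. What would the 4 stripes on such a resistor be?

grey, red, brown, brown

820 Ω = 82 × 10^1.
8 → grey
2 → red
Multiplier 10^1 → brown.
±1% tolerance → brown.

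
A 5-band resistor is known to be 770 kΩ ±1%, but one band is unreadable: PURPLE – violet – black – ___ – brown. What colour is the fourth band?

orange

770000 Ω = 770 × 10^3.
The fourth band is the multiplier, 10^3, which is orange.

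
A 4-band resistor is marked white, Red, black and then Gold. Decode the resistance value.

White → 9 (first significant figure)
Red → 2 (second significant figure)
Black → ×1 multiplier
92 × 1 = 92 Ω

92 Ω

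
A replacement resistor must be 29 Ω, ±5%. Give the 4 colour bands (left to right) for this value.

29 Ω = 29 × 10^0.
2 → red
9 → white
Multiplier 10^0 → black.
±5% tolerance → gold.

red, white, black, gold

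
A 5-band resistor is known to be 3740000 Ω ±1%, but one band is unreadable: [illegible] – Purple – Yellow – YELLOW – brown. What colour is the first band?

orange

3740000 Ω = 374 × 10^4.
The first band gives digit 3 of the significand, and 3 is orange.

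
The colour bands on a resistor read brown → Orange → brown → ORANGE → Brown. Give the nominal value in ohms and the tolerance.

Brown → 1 (first significant figure)
Orange → 3 (second significant figure)
Brown → 1 (third significant figure)
Orange → ×10^3 multiplier
Brown → ±1% tolerance
131 × 1000 = 131000 Ω

131000 Ω ±1%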